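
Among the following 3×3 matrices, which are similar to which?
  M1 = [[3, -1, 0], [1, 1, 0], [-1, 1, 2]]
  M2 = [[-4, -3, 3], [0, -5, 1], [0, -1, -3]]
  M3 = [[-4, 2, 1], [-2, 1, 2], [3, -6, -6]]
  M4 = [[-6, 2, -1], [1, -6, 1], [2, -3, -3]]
4 classes: {M1}, {M2}, {M3}, {M4}

Characteristic polynomials: χ_{M1} = (x - 2)^3, χ_{M2} = (x + 4)^3, χ_{M3} = (x + 3)^3, χ_{M4} = (x + 5)^3.

{M1}: invariant factors x - 2, (x - 2)^2.

{M2}: invariant factors x + 4, (x + 4)^2.

{M3}: invariant factors x + 3, (x + 3)^2.

{M4}: invariant factors (x + 5)^3.

Matrices are similar if and only if their invariant-factor lists agree; the partition into similarity classes is {M1}, {M2}, {M3}, {M4}.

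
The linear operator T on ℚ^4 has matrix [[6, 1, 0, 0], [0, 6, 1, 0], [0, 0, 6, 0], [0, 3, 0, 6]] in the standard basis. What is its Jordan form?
J = [[6, 1, 0, 0], [0, 6, 1, 0], [0, 0, 6, 0], [0, 0, 0, 6]]

The characteristic polynomial is det(xI - A) = (x - 6)^4, so the eigenvalues are 6 (algebraic multiplicity 4).

For λ = 6: rank(A - 6I) = 2, rank((A - 6I)^2) = 1, rank((A - 6I)^3) = 0. The eigenspace has dimension 4 - 2 = 2, so there are 2 Jordan blocks; the rank sequence gives block sizes [3, 1].

Assembling the blocks gives the Jordan form J above.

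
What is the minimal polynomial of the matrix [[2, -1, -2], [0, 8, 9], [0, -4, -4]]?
The characteristic polynomial factors as (x - 2)^3. The minimal polynomial is ∏(x - λ)^{k_λ} where k_λ is the size of the largest Jordan block at λ.

For λ = 2: rank(A - 2I) = 2, and the largest Jordan block has size 3 (the smallest k with rank((A - 2I)^k) = rank((A - 2I)^(k+1))).

So m_A(x) = (x - 2)^3.

m_A(x) = (x - 2)^3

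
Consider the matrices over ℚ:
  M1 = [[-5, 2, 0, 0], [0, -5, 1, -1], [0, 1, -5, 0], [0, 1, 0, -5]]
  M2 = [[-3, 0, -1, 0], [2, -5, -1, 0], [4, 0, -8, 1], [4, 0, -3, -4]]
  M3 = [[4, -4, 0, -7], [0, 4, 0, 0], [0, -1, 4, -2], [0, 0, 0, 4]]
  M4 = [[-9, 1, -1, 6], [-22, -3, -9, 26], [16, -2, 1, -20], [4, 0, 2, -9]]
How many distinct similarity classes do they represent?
2 classes: {M1, M2, M4}, {M3}

Characteristic polynomials: χ_{M1} = (x + 5)^4, χ_{M2} = (x + 5)^4, χ_{M3} = (x - 4)^4, χ_{M4} = (x + 5)^4.

{M1, M2, M4}: invariant factors x + 5, (x + 5)^3.

{M3}: invariant factors (x - 4)^2, (x - 4)^2.

Matrices are similar if and only if their invariant-factor lists agree; the partition into similarity classes is {M1, M2, M4}, {M3}.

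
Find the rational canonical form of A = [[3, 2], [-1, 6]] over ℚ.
The invariant factors of A (the non-unit diagonal entries of the Smith normal form of xI - A over ℚ[x]) are (x - 5)(x - 4), each dividing the next. The characteristic polynomial is their product, (x - 5)(x - 4).

The rational canonical form is the block-diagonal matrix of companion matrices C(f_i):
R = [[0, -20], [1, 9]].

R = [[0, -20], [1, 9]]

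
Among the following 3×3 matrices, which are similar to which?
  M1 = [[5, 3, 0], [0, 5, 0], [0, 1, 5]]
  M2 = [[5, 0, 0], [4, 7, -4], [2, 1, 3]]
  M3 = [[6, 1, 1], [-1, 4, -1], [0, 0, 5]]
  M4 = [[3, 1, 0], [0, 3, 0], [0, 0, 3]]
Characteristic polynomials: χ_{M1} = (x - 5)^3, χ_{M2} = (x - 5)^3, χ_{M3} = (x - 5)^3, χ_{M4} = (x - 3)^3.

{M1, M2, M3}: invariant factors x - 5, (x - 5)^2.

{M4}: invariant factors x - 3, (x - 3)^2.

Matrices are similar if and only if their invariant-factor lists agree; the partition into similarity classes is {M1, M2, M3}, {M4}.

2 classes: {M1, M2, M3}, {M4}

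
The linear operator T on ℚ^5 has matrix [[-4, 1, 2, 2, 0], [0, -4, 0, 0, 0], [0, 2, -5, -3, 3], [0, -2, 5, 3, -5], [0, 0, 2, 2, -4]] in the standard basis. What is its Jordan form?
J = [[-4, 1, 0, 0, 0], [0, -4, 0, 0, 0], [0, 0, -2, 1, 0], [0, 0, 0, -2, 0], [0, 0, 0, 0, -2]]

The characteristic polynomial is det(xI - A) = (x + 2)^3(x + 4)^2, so the eigenvalues are -4 (algebraic multiplicity 2), -2 (algebraic multiplicity 3).

For λ = -4: rank(A + 4I) = 4, rank((A + 4I)^2) = 3. The eigenspace has dimension 5 - 4 = 1, so there is 1 Jordan block; the rank sequence gives block sizes [2].

For λ = -2: rank(A + 2I) = 3, rank((A + 2I)^2) = 2. The eigenspace has dimension 5 - 3 = 2, so there are 2 Jordan blocks; the rank sequence gives block sizes [2, 1].

Assembling the blocks gives the Jordan form J above.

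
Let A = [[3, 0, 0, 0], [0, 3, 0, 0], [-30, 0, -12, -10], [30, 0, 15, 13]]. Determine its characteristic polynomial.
xI - A = [[x - 3, 0, 0, 0], [0, x - 3, 0, 0], [30, 0, x + 12, 10], [-30, 0, -15, x - 13]].

Expanding det(xI - A) along the first row:
det(xI - A) = + (x - 3)·det([[x - 3, 0, 0], [0, x + 12, 10], [0, -15, x - 13]]) - (0)·det([[0, 0, 0], [30, x + 12, 10], [-30, -15, x - 13]]) + (0)·det([[0, x - 3, 0], [30, 0, 10], [-30, 0, x - 13]]) - (0)·det([[0, x - 3, 0], [30, 0, x + 12], [-30, 0, -15]]).

Evaluating gives χ_A(x) = x^4 - 7x^3 + 9x^2 + 27x - 54 = (x - 3)^3(x + 2).

χ_A(x) = (x - 3)^3(x + 2)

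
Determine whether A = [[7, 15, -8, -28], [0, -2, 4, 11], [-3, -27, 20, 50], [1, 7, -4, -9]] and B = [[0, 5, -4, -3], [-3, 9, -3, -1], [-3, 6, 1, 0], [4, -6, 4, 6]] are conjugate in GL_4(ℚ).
Yes.

Two matrices over a field are similar if and only if they have the same invariant factors.

Both A and B have characteristic polynomial (x - 4)^4 and minimal polynomial (x - 4)^3. Computing further, both have invariant factors x - 4, (x - 4)^3. Hence A and B are similar.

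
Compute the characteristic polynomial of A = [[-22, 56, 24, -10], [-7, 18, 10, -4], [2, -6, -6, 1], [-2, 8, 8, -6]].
χ_A(x) = (x + 4)^4

xI - A = [[x + 22, -56, -24, 10], [7, x - 18, -10, 4], [-2, 6, x + 6, -1], [2, -8, -8, x + 6]].

Expanding det(xI - A) along the first row:
det(xI - A) = + (x + 22)·det([[x - 18, -10, 4], [6, x + 6, -1], [-8, -8, x + 6]]) - (-56)·det([[7, -10, 4], [-2, x + 6, -1], [2, -8, x + 6]]) + (-24)·det([[7, x - 18, 4], [-2, 6, -1], [2, -8, x + 6]]) - (10)·det([[7, x - 18, -10], [-2, 6, x + 6], [2, -8, -8]]).

Evaluating gives χ_A(x) = x^4 + 16x^3 + 96x^2 + 256x + 256 = (x + 4)^4.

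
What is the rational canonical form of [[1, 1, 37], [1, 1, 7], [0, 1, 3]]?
R = [[0, 0, 30], [1, 0, 1], [0, 1, 5]]

The invariant factors of A (the non-unit diagonal entries of the Smith normal form of xI - A over ℚ[x]) are (x - 6)(x^2 + x + 5), each dividing the next. The characteristic polynomial is their product, (x - 6)(x^2 + x + 5).

The rational canonical form is the block-diagonal matrix of companion matrices C(f_i):
R = [[0, 0, 30], [1, 0, 1], [0, 1, 5]].

Note the characteristic polynomial does not split into linear factors over ℚ, so A has no Jordan form over ℚ; the rational canonical form exists over any field.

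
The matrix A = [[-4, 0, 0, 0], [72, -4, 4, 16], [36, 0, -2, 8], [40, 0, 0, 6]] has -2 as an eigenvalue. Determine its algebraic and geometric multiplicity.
The characteristic polynomial is (x - 6)(x + 2)(x + 4)^2, so the factor x + 2 appears with exponent 1: the algebraic multiplicity is 1.

rank(A + 2I) = 3, so the eigenspace has dimension 4 - 3 = 1: the geometric multiplicity is 1.

algebraic multiplicity 1, geometric multiplicity 1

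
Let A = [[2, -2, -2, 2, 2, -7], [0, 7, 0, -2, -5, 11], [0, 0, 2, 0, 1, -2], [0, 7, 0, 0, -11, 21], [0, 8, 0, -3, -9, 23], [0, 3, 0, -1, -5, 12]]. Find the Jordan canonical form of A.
J = [[2, 1, 0, 0, 0, 0], [0, 2, 1, 0, 0, 0], [0, 0, 2, 0, 0, 0], [0, 0, 0, 2, 0, 0], [0, 0, 0, 0, 3, 1], [0, 0, 0, 0, 0, 3]]

The characteristic polynomial is det(xI - A) = (x - 3)^2(x - 2)^4, so the eigenvalues are 2 (algebraic multiplicity 4), 3 (algebraic multiplicity 2).

For λ = 2: rank(A - 2I) = 4, rank((A - 2I)^2) = 3, rank((A - 2I)^3) = 2. The eigenspace has dimension 6 - 4 = 2, so there are 2 Jordan blocks; the rank sequence gives block sizes [3, 1].

For λ = 3: rank(A - 3I) = 5, rank((A - 3I)^2) = 4. The eigenspace has dimension 6 - 5 = 1, so there is 1 Jordan block; the rank sequence gives block sizes [2].

Assembling the blocks gives the Jordan form J above.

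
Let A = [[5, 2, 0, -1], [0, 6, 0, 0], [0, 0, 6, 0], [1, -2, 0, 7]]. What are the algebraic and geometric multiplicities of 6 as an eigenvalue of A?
The characteristic polynomial is (x - 6)^4, so the factor x - 6 appears with exponent 4: the algebraic multiplicity is 4.

rank(A - 6I) = 1, so the eigenspace has dimension 4 - 1 = 3: the geometric multiplicity is 3.

Since 3 < 4, A is not diagonalizable.

algebraic multiplicity 4, geometric multiplicity 3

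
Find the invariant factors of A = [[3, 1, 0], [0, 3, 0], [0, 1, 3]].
x - 3, (x - 3)^2

The Jordan structure of A has elementary divisors (x - 3)^2, (x - 3). Arranging the block sizes at each eigenvalue in decreasing order and taking row products gives the invariant factors.

Invariant factors (smallest first, each dividing the next): x - 3, (x - 3)^2.

Check: the last factor (x - 3)^2 is the minimal polynomial, and the product (x - 3)^3 is the characteristic polynomial.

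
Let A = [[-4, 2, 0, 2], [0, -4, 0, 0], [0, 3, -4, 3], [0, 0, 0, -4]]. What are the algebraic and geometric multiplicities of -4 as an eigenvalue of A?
algebraic multiplicity 4, geometric multiplicity 3

The characteristic polynomial is (x + 4)^4, so the factor x + 4 appears with exponent 4: the algebraic multiplicity is 4.

rank(A + 4I) = 1, so the eigenspace has dimension 4 - 1 = 3: the geometric multiplicity is 3.

Since 3 < 4, A is not diagonalizable.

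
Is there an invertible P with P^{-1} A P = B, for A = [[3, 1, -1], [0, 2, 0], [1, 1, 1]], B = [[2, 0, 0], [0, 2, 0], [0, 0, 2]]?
Both have characteristic polynomial (x - 2)^3, but the minimal polynomial of A is (x - 2)^2 while the minimal polynomial of B is x - 2. The minimal polynomial is a similarity invariant, so A and B are not similar.

No.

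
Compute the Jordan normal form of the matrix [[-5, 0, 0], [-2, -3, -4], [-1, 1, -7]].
J = [[-5, 1, 0], [0, -5, 0], [0, 0, -5]]

The characteristic polynomial is det(xI - A) = (x + 5)^3, so the eigenvalues are -5 (algebraic multiplicity 3).

For λ = -5: rank(A + 5I) = 1, rank((A + 5I)^2) = 0. The eigenspace has dimension 3 - 1 = 2, so there are 2 Jordan blocks; the rank sequence gives block sizes [2, 1].

Assembling the blocks gives the Jordan form J above.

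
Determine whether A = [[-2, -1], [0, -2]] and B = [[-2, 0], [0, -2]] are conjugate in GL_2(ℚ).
No.

Both have characteristic polynomial (x + 2)^2, but the minimal polynomial of A is (x + 2)^2 while the minimal polynomial of B is x + 2. The minimal polynomial is a similarity invariant, so A and B are not similar.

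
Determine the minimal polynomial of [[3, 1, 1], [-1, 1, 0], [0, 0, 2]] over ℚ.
m_A(x) = (x - 2)^3

The characteristic polynomial factors as (x - 2)^3. The minimal polynomial is ∏(x - λ)^{k_λ} where k_λ is the size of the largest Jordan block at λ.

For λ = 2: rank(A - 2I) = 2, and the largest Jordan block has size 3 (the smallest k with rank((A - 2I)^k) = rank((A - 2I)^(k+1))).

So m_A(x) = (x - 2)^3.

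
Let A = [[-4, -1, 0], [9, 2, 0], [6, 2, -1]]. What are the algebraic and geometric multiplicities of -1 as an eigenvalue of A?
algebraic multiplicity 3, geometric multiplicity 2

The characteristic polynomial is (x + 1)^3, so the factor x + 1 appears with exponent 3: the algebraic multiplicity is 3.

rank(A + I) = 1, so the eigenspace has dimension 3 - 1 = 2: the geometric multiplicity is 2.

Since 2 < 3, A is not diagonalizable.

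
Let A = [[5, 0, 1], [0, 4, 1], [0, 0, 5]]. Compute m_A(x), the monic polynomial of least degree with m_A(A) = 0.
m_A(x) = (x - 5)^2(x - 4)

The characteristic polynomial factors as (x - 5)^2(x - 4). The minimal polynomial is ∏(x - λ)^{k_λ} where k_λ is the size of the largest Jordan block at λ.

For λ = 4: rank(A - 4I) = 2, and the largest Jordan block has size 1 (the smallest k with rank((A - 4I)^k) = rank((A - 4I)^(k+1))).
For λ = 5: rank(A - 5I) = 2, and the largest Jordan block has size 2 (the smallest k with rank((A - 5I)^k) = rank((A - 5I)^(k+1))).

So m_A(x) = (x - 5)^2(x - 4).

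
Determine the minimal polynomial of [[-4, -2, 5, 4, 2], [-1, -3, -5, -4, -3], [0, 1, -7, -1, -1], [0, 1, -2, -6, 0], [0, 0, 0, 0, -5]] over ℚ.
m_A(x) = (x + 5)^3

The characteristic polynomial factors as (x + 5)^5. The minimal polynomial is ∏(x - λ)^{k_λ} where k_λ is the size of the largest Jordan block at λ.

For λ = -5: rank(A + 5I) = 3, and the largest Jordan block has size 3 (the smallest k with rank((A + 5I)^k) = rank((A + 5I)^(k+1))).

So m_A(x) = (x + 5)^3.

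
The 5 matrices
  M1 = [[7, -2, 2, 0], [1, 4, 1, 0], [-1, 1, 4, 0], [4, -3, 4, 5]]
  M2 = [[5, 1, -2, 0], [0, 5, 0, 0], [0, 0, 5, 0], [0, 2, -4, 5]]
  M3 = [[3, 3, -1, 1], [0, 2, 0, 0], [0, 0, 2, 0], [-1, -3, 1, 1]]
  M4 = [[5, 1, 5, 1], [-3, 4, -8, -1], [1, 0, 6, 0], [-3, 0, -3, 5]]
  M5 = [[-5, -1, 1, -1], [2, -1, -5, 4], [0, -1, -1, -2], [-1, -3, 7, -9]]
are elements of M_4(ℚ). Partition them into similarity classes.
Characteristic polynomials: χ_{M1} = (x - 5)^4, χ_{M2} = (x - 5)^4, χ_{M3} = (x - 2)^4, χ_{M4} = (x - 5)^4, χ_{M5} = (x + 4)^4.

{M1, M4}: invariant factors x - 5, (x - 5)^3.

{M2}: invariant factors x - 5, x - 5, (x - 5)^2.

{M3}: invariant factors x - 2, x - 2, (x - 2)^2.

{M5}: invariant factors (x + 4)^2, (x + 4)^2.

Matrices are similar if and only if their invariant-factor lists agree; the partition into similarity classes is {M1, M4}, {M2}, {M3}, {M5}.

4 classes: {M1, M4}, {M2}, {M3}, {M5}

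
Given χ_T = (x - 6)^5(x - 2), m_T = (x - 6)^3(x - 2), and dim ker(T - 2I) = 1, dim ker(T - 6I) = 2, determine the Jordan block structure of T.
λ = 2: algebraic multiplicity 1 (exponent in χ_T), largest block size 1 (exponent in m_T), 1 block (geometric multiplicity). This forces block sizes [1].
λ = 6: algebraic multiplicity 5 (exponent in χ_T), largest block size 3 (exponent in m_T), 2 blocks (geometric multiplicity). These force block sizes [3, 2].

Jordan blocks: (2, 1), (6, 3), (6, 2)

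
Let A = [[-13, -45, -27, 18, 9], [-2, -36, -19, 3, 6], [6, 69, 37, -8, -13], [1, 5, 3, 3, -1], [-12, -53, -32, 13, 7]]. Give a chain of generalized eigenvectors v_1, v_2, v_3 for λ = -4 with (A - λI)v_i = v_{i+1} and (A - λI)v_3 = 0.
We seek v_1 ∈ ker((A + 4I)^3) \ ker((A + 4I)^2), then set v_{i+1} = (A + 4I) v_i.

One such chain is v_1 = [[1, 3, -4, 0, 4]]^T, v_2 = [[0, 2, -3, 0, 1]]^T, v_3 = [[0, -1, 2, 0, 1]]^T. Check: (A + 4I) v_3 = [[0, 0, 0, 0, 0]]^T = 0.

v_1 = [[1, 3, -4, 0, 4]]^T, v_2 = [[0, 2, -3, 0, 1]]^T, v_3 = [[0, -1, 2, 0, 1]]^T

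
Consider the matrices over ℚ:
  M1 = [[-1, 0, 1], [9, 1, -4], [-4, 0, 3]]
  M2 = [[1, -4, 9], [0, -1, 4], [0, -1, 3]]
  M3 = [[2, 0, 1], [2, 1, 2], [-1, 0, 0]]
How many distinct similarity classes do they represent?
Characteristic polynomials: χ_{M1} = (x - 1)^3, χ_{M2} = (x - 1)^3, χ_{M3} = (x - 1)^3.

{M1, M2}: invariant factors (x - 1)^3.

{M3}: invariant factors x - 1, (x - 1)^2.

Matrices are similar if and only if their invariant-factor lists agree; the partition into similarity classes is {M1, M2}, {M3}.

2 classes: {M1, M2}, {M3}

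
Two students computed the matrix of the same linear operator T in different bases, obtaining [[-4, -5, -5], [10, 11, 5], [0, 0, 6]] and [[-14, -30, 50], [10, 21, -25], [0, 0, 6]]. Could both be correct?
Yes.

Two matrices over a field are similar if and only if they have the same invariant factors.

Both A and B have characteristic polynomial (x - 6)^2(x - 1) and minimal polynomial (x - 6)(x - 1). Computing further, both have invariant factors x - 6, (x - 6)(x - 1). Hence A and B are similar.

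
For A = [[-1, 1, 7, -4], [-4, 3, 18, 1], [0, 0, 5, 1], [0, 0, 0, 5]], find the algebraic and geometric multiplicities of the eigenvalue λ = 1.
algebraic multiplicity 2, geometric multiplicity 1

The characteristic polynomial is (x - 5)^2(x - 1)^2, so the factor x - 1 appears with exponent 2: the algebraic multiplicity is 2.

rank(A - I) = 3, so the eigenspace has dimension 4 - 3 = 1: the geometric multiplicity is 1.

Since 1 < 2, A is not diagonalizable.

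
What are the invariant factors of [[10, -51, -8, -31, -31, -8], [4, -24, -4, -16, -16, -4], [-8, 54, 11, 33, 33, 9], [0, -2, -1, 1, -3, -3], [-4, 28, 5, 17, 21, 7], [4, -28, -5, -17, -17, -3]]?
The Jordan structure of A has elementary divisors (x - 2)^2, (x - 2)^2, (x - 4), (x - 4). Arranging the block sizes at each eigenvalue in decreasing order and taking row products gives the invariant factors.

Invariant factors (smallest first, each dividing the next): (x - 4)(x - 2)^2, (x - 4)(x - 2)^2.

Check: the last factor (x - 4)(x - 2)^2 is the minimal polynomial, and the product (x - 4)^2(x - 2)^4 is the characteristic polynomial.

(x - 4)(x - 2)^2, (x - 4)(x - 2)^2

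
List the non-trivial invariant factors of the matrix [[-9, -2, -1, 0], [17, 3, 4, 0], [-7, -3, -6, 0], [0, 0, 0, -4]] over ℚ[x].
x + 4, (x + 4)^3

The Jordan structure of A has elementary divisors (x + 4)^3, (x + 4). Arranging the block sizes at each eigenvalue in decreasing order and taking row products gives the invariant factors.

Invariant factors (smallest first, each dividing the next): x + 4, (x + 4)^3.

Check: the last factor (x + 4)^3 is the minimal polynomial, and the product (x + 4)^4 is the characteristic polynomial.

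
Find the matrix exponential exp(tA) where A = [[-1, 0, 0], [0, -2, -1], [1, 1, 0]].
e^{tA} = [[e^{-t}, 0, 0], [-t^2*e^{-t}/2, (1 - t)*e^{-t}, -t*e^{-t}], [t*(t + 2)*e^{-t}/2, t*e^{-t}, (t + 1)*e^{-t}]]

A has Jordan form J = [[-1, 1, 0], [0, -1, 1], [0, 0, -1]] with A = PJP^{-1}, so e^{tA} = P e^{tJ} P^{-1}.

For a Jordan block J_k(λ), e^{tJ_k(λ)} = e^{λt} · (I + tN + t^2 N^2/2! + ... + t^{k-1} N^{k-1}/(k-1)!) where N is the nilpotent superdiagonal part.

Assembling the blocks and conjugating back gives the entries of e^{tA} as shown above.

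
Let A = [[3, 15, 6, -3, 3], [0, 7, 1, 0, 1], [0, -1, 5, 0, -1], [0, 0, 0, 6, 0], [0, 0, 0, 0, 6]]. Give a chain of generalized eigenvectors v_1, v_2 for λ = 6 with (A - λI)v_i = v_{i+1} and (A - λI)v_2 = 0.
We seek v_1 ∈ ker((A - 6I)^2) \ ker(A - 6I), then set v_{i+1} = (A - 6I) v_i.

One such chain is v_1 = [[-1, -1, 2, -1, 0]]^T, v_2 = [[3, 1, -1, 0, 0]]^T. Check: (A - 6I) v_2 = [[0, 0, 0, 0, 0]]^T = 0.

v_1 = [[-1, -1, 2, -1, 0]]^T, v_2 = [[3, 1, -1, 0, 0]]^T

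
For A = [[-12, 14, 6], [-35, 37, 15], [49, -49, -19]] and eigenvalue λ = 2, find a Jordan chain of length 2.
We seek v_1 ∈ ker((A - 2I)^2) \ ker(A - 2I), then set v_{i+1} = (A - 2I) v_i.

One such chain is v_1 = [[0, 1, -2]]^T, v_2 = [[2, 5, -7]]^T. Check: (A - 2I) v_2 = [[0, 0, 0]]^T = 0.

v_1 = [[0, 1, -2]]^T, v_2 = [[2, 5, -7]]^T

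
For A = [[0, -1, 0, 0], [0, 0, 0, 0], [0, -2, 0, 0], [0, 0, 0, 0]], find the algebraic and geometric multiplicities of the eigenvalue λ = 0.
algebraic multiplicity 4, geometric multiplicity 3

The characteristic polynomial is x^4, so the factor x appears with exponent 4: the algebraic multiplicity is 4.

rank(A) = 1, so the eigenspace has dimension 4 - 1 = 3: the geometric multiplicity is 3.

Since 3 < 4, A is not diagonalizable.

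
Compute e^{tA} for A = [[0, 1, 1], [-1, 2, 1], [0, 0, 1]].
A has Jordan form J = [[1, 1, 0], [0, 1, 0], [0, 0, 1]] with A = PJP^{-1}, so e^{tA} = P e^{tJ} P^{-1}.

For a Jordan block J_k(λ), e^{tJ_k(λ)} = e^{λt} · (I + tN + t^2 N^2/2! + ... + t^{k-1} N^{k-1}/(k-1)!) where N is the nilpotent superdiagonal part.

Assembling the blocks and conjugating back gives the entries of e^{tA} as shown above.

e^{tA} = [[(1 - t)*e^{t}, t*e^{t}, t*e^{t}], [-t*e^{t}, (t + 1)*e^{t}, t*e^{t}], [0, 0, e^{t}]]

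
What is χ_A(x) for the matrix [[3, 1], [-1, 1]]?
xI - A = [[x - 3, -1], [1, x - 1]].

Expanding det(xI - A) along the first row:
det(xI - A) = + (x - 3)·det([[x - 1]]) - (-1)·det([[1]]).

Evaluating gives χ_A(x) = x^2 - 4x + 4 = (x - 2)^2.

χ_A(x) = (x - 2)^2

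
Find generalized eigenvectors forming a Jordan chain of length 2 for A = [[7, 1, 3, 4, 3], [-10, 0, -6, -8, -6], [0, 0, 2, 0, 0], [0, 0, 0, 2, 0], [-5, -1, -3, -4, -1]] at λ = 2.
v_1 = [[1, -4, 0, 0, 0]]^T, v_2 = [[1, -2, 0, 0, -1]]^T

We seek v_1 ∈ ker((A - 2I)^2) \ ker(A - 2I), then set v_{i+1} = (A - 2I) v_i.

One such chain is v_1 = [[1, -4, 0, 0, 0]]^T, v_2 = [[1, -2, 0, 0, -1]]^T. Check: (A - 2I) v_2 = [[0, 0, 0, 0, 0]]^T = 0.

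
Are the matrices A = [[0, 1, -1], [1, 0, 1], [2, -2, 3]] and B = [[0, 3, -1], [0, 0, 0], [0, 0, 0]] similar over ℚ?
No.

trace(A) = 3 but trace(B) = 0. The trace is a similarity invariant, so A and B are not similar.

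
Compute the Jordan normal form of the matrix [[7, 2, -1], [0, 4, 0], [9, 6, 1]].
J = [[4, 1, 0], [0, 4, 0], [0, 0, 4]]

The characteristic polynomial is det(xI - A) = (x - 4)^3, so the eigenvalues are 4 (algebraic multiplicity 3).

For λ = 4: rank(A - 4I) = 1, rank((A - 4I)^2) = 0. The eigenspace has dimension 3 - 1 = 2, so there are 2 Jordan blocks; the rank sequence gives block sizes [2, 1].

Assembling the blocks gives the Jordan form J above.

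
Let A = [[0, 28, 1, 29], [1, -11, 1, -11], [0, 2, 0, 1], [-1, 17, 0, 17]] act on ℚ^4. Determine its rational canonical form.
The invariant factors of A (the non-unit diagonal entries of the Smith normal form of xI - A over ℚ[x]) are (x - 6)(x^3 - x + 4), each dividing the next. The characteristic polynomial is their product, (x - 6)(x^3 - x + 4).

The rational canonical form is the block-diagonal matrix of companion matrices C(f_i):
R = [[0, 0, 0, 24], [1, 0, 0, -10], [0, 1, 0, 1], [0, 0, 1, 6]].

Note the characteristic polynomial does not split into linear factors over ℚ, so A has no Jordan form over ℚ; the rational canonical form exists over any field.

R = [[0, 0, 0, 24], [1, 0, 0, -10], [0, 1, 0, 1], [0, 0, 1, 6]]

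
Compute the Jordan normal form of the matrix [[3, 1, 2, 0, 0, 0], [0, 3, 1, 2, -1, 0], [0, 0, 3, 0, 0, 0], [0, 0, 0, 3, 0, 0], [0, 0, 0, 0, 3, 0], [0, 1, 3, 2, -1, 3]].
The characteristic polynomial is det(xI - A) = (x - 3)^6, so the eigenvalues are 3 (algebraic multiplicity 6).

For λ = 3: rank(A - 3I) = 2, rank((A - 3I)^2) = 1, rank((A - 3I)^3) = 0. The eigenspace has dimension 6 - 2 = 4, so there are 4 Jordan blocks; the rank sequence gives block sizes [3, 1, 1, 1].

Assembling the blocks gives the Jordan form J above.

J = [[3, 1, 0, 0, 0, 0], [0, 3, 1, 0, 0, 0], [0, 0, 3, 0, 0, 0], [0, 0, 0, 3, 0, 0], [0, 0, 0, 0, 3, 0], [0, 0, 0, 0, 0, 3]]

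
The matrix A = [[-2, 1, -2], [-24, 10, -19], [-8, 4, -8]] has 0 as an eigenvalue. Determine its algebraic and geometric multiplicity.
algebraic multiplicity 3, geometric multiplicity 1

The characteristic polynomial is x^3, so the factor x appears with exponent 3: the algebraic multiplicity is 3.

rank(A) = 2, so the eigenspace has dimension 3 - 2 = 1: the geometric multiplicity is 1.

Since 1 < 3, A is not diagonalizable.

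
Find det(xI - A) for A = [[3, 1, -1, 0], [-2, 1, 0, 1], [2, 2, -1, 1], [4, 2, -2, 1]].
xI - A = [[x - 3, -1, 1, 0], [2, x - 1, 0, -1], [-2, -2, x + 1, -1], [-4, -2, 2, x - 1]].

Expanding det(xI - A) along the first row:
det(xI - A) = + (x - 3)·det([[x - 1, 0, -1], [-2, x + 1, -1], [-2, 2, x - 1]]) - (-1)·det([[2, 0, -1], [-2, x + 1, -1], [-4, 2, x - 1]]) + (1)·det([[2, x - 1, -1], [-2, -2, -1], [-4, -2, x - 1]]) - (0)·det([[2, x - 1, 0], [-2, -2, x + 1], [-4, -2, 2]]).

Evaluating gives χ_A(x) = x^4 - 4x^3 + 6x^2 - 4x + 1 = (x - 1)^4.

χ_A(x) = (x - 1)^4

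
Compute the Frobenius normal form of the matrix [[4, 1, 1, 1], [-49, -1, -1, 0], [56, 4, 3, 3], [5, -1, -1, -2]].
R = [[0, 0, 0, -36], [1, 0, 0, -39], [0, 1, 0, 12], [0, 0, 1, 4]]

The invariant factors of A (the non-unit diagonal entries of the Smith normal form of xI - A over ℚ[x]) are (x - 4)(x + 3)(x^2 - 3x - 3), each dividing the next. The characteristic polynomial is their product, (x - 4)(x + 3)(x^2 - 3x - 3).

The rational canonical form is the block-diagonal matrix of companion matrices C(f_i):
R = [[0, 0, 0, -36], [1, 0, 0, -39], [0, 1, 0, 12], [0, 0, 1, 4]].

Note the characteristic polynomial does not split into linear factors over ℚ, so A has no Jordan form over ℚ; the rational canonical form exists over any field.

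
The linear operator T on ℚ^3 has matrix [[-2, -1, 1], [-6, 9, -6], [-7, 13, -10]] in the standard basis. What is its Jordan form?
The characteristic polynomial is det(xI - A) = (x - 3)(x + 3)^2, so the eigenvalues are -3 (algebraic multiplicity 2), 3 (algebraic multiplicity 1).

For λ = -3: rank(A + 3I) = 2, rank((A + 3I)^2) = 1. The eigenspace has dimension 3 - 2 = 1, so there is 1 Jordan block; the rank sequence gives block sizes [2].

For λ = 3: algebraic multiplicity 1 gives one 1×1 block.

Assembling the blocks gives the Jordan form J above.

J = [[-3, 1, 0], [0, -3, 0], [0, 0, 3]]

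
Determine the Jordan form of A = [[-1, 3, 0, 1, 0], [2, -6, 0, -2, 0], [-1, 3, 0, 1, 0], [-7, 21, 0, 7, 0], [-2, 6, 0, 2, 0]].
J = [[0, 1, 0, 0, 0], [0, 0, 0, 0, 0], [0, 0, 0, 0, 0], [0, 0, 0, 0, 0], [0, 0, 0, 0, 0]]

The characteristic polynomial is det(xI - A) = x^5, so the eigenvalues are 0 (algebraic multiplicity 5).

For λ = 0: rank(A) = 1, rank(A^2) = 0. The eigenspace has dimension 5 - 1 = 4, so there are 4 Jordan blocks; the rank sequence gives block sizes [2, 1, 1, 1].

Assembling the blocks gives the Jordan form J above.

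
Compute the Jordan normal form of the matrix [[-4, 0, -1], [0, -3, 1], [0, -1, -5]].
J = [[-4, 1, 0], [0, -4, 1], [0, 0, -4]]

The characteristic polynomial is det(xI - A) = (x + 4)^3, so the eigenvalues are -4 (algebraic multiplicity 3).

For λ = -4: rank(A + 4I) = 2, rank((A + 4I)^2) = 1, rank((A + 4I)^3) = 0. The eigenspace has dimension 3 - 2 = 1, so there is 1 Jordan block; the rank sequence gives block sizes [3].

Assembling the blocks gives the Jordan form J above.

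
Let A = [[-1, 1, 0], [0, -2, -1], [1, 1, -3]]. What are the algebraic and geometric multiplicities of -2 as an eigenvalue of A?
The characteristic polynomial is (x + 2)^3, so the factor x + 2 appears with exponent 3: the algebraic multiplicity is 3.

rank(A + 2I) = 2, so the eigenspace has dimension 3 - 2 = 1: the geometric multiplicity is 1.

Since 1 < 3, A is not diagonalizable.

algebraic multiplicity 3, geometric multiplicity 1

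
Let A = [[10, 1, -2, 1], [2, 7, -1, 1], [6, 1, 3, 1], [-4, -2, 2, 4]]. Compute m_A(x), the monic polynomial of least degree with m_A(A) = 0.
m_A(x) = (x - 6)^3

The characteristic polynomial factors as (x - 6)^4. The minimal polynomial is ∏(x - λ)^{k_λ} where k_λ is the size of the largest Jordan block at λ.

For λ = 6: rank(A - 6I) = 2, and the largest Jordan block has size 3 (the smallest k with rank((A - 6I)^k) = rank((A - 6I)^(k+1))).

So m_A(x) = (x - 6)^3.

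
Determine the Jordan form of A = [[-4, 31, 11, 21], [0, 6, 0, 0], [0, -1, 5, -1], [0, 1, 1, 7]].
The characteristic polynomial is det(xI - A) = (x - 6)^3(x + 4), so the eigenvalues are -4 (algebraic multiplicity 1), 6 (algebraic multiplicity 3).

For λ = -4: algebraic multiplicity 1 gives one 1×1 block.

For λ = 6: rank(A - 6I) = 2, rank((A - 6I)^2) = 1. The eigenspace has dimension 4 - 2 = 2, so there are 2 Jordan blocks; the rank sequence gives block sizes [2, 1].

Assembling the blocks gives the Jordan form J above.

J = [[-4, 0, 0, 0], [0, 6, 1, 0], [0, 0, 6, 0], [0, 0, 0, 6]]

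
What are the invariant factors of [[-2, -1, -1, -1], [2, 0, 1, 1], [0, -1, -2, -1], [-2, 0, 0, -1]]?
The Jordan structure of A has elementary divisors (x + 2), (x + 1)^2, (x + 1). Arranging the block sizes at each eigenvalue in decreasing order and taking row products gives the invariant factors.

Invariant factors (smallest first, each dividing the next): x + 1, (x + 1)^2(x + 2).

Check: the last factor (x + 1)^2(x + 2) is the minimal polynomial, and the product (x + 1)^3(x + 2) is the characteristic polynomial.

x + 1, (x + 1)^2(x + 2)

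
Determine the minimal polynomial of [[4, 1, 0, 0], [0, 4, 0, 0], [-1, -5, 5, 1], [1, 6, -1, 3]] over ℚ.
The characteristic polynomial factors as (x - 4)^4. The minimal polynomial is ∏(x - λ)^{k_λ} where k_λ is the size of the largest Jordan block at λ.

For λ = 4: rank(A - 4I) = 2, and the largest Jordan block has size 2 (the smallest k with rank((A - 4I)^k) = rank((A - 4I)^(k+1))).

So m_A(x) = (x - 4)^2.

m_A(x) = (x - 4)^2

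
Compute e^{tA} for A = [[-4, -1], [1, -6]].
A has Jordan form J = [[-5, 1], [0, -5]] with A = PJP^{-1}, so e^{tA} = P e^{tJ} P^{-1}.

For a Jordan block J_k(λ), e^{tJ_k(λ)} = e^{λt} · (I + tN + t^2 N^2/2! + ... + t^{k-1} N^{k-1}/(k-1)!) where N is the nilpotent superdiagonal part.

Assembling the blocks and conjugating back gives the entries of e^{tA} as shown above.

e^{tA} = [[(t + 1)*e^{-5*t}, -t*e^{-5*t}], [t*e^{-5*t}, (1 - t)*e^{-5*t}]]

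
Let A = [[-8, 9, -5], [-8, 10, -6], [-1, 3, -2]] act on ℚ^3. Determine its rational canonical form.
R = [[0, 0, -4], [1, 0, -1], [0, 1, 0]]

The invariant factors of A (the non-unit diagonal entries of the Smith normal form of xI - A over ℚ[x]) are x^3 + x + 4, each dividing the next. The characteristic polynomial is their product, x^3 + x + 4.

The rational canonical form is the block-diagonal matrix of companion matrices C(f_i):
R = [[0, 0, -4], [1, 0, -1], [0, 1, 0]].

Note the characteristic polynomial does not split into linear factors over ℚ, so A has no Jordan form over ℚ; the rational canonical form exists over any field.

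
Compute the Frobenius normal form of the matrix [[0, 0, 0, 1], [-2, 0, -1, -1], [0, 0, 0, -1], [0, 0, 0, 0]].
R = [[0, 0, 0, 0], [0, 0, 0, 0], [0, 1, 0, 0], [0, 0, 1, 0]]

The invariant factors of A (the non-unit diagonal entries of the Smith normal form of xI - A over ℚ[x]) are x, x^3, each dividing the next. The characteristic polynomial is their product, x^4.

The rational canonical form is the block-diagonal matrix of companion matrices C(f_i):
R = [[0, 0, 0, 0], [0, 0, 0, 0], [0, 1, 0, 0], [0, 0, 1, 0]].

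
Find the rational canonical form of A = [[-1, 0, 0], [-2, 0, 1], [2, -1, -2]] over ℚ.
R = [[-1, 0, 0], [0, 0, -1], [0, 1, -2]]

The invariant factors of A (the non-unit diagonal entries of the Smith normal form of xI - A over ℚ[x]) are x + 1, (x + 1)^2, each dividing the next. The characteristic polynomial is their product, (x + 1)^3.

The rational canonical form is the block-diagonal matrix of companion matrices C(f_i):
R = [[-1, 0, 0], [0, 0, -1], [0, 1, -2]].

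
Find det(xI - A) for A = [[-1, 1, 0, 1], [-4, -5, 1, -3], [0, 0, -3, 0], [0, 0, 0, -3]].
χ_A(x) = (x + 3)^4

xI - A = [[x + 1, -1, 0, -1], [4, x + 5, -1, 3], [0, 0, x + 3, 0], [0, 0, 0, x + 3]].

Expanding det(xI - A) along the first row:
det(xI - A) = + (x + 1)·det([[x + 5, -1, 3], [0, x + 3, 0], [0, 0, x + 3]]) - (-1)·det([[4, -1, 3], [0, x + 3, 0], [0, 0, x + 3]]) + (0)·det([[4, x + 5, 3], [0, 0, 0], [0, 0, x + 3]]) - (-1)·det([[4, x + 5, -1], [0, 0, x + 3], [0, 0, 0]]).

Evaluating gives χ_A(x) = x^4 + 12x^3 + 54x^2 + 108x + 81 = (x + 3)^4.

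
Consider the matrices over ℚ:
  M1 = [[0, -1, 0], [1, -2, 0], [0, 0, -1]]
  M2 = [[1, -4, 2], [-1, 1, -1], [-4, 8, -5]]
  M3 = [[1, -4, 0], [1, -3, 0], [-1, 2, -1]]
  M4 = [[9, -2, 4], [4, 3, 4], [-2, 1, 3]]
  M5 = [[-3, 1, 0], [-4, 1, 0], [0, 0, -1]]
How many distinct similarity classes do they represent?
2 classes: {M1, M2, M3, M5}, {M4}

Characteristic polynomials: χ_{M1} = (x + 1)^3, χ_{M2} = (x + 1)^3, χ_{M3} = (x + 1)^3, χ_{M4} = (x - 5)^3, χ_{M5} = (x + 1)^3.

{M1, M2, M3, M5}: invariant factors x + 1, (x + 1)^2.

{M4}: invariant factors x - 5, (x - 5)^2.

Matrices are similar if and only if their invariant-factor lists agree; the partition into similarity classes is {M1, M2, M3, M5}, {M4}.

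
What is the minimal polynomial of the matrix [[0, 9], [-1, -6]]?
m_A(x) = (x + 3)^2

The characteristic polynomial factors as (x + 3)^2. The minimal polynomial is ∏(x - λ)^{k_λ} where k_λ is the size of the largest Jordan block at λ.

For λ = -3: rank(A + 3I) = 1, and the largest Jordan block has size 2 (the smallest k with rank((A + 3I)^k) = rank((A + 3I)^(k+1))).

So m_A(x) = (x + 3)^2.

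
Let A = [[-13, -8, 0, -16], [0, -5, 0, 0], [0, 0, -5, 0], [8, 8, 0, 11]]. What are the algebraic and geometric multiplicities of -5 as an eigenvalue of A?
The characteristic polynomial is (x - 3)(x + 5)^3, so the factor x + 5 appears with exponent 3: the algebraic multiplicity is 3.

rank(A + 5I) = 1, so the eigenspace has dimension 4 - 1 = 3: the geometric multiplicity is 3.

algebraic multiplicity 3, geometric multiplicity 3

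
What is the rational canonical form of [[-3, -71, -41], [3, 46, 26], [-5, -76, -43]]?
The invariant factors of A (the non-unit diagonal entries of the Smith normal form of xI - A over ℚ[x]) are x^3 - 3x + 5, each dividing the next. The characteristic polynomial is their product, x^3 - 3x + 5.

The rational canonical form is the block-diagonal matrix of companion matrices C(f_i):
R = [[0, 0, -5], [1, 0, 3], [0, 1, 0]].

Note the characteristic polynomial does not split into linear factors over ℚ, so A has no Jordan form over ℚ; the rational canonical form exists over any field.

R = [[0, 0, -5], [1, 0, 3], [0, 1, 0]]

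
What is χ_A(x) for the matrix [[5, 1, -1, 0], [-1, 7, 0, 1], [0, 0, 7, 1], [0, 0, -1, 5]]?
χ_A(x) = (x - 6)^4

xI - A = [[x - 5, -1, 1, 0], [1, x - 7, 0, -1], [0, 0, x - 7, -1], [0, 0, 1, x - 5]].

Expanding det(xI - A) along the first row:
det(xI - A) = + (x - 5)·det([[x - 7, 0, -1], [0, x - 7, -1], [0, 1, x - 5]]) - (-1)·det([[1, 0, -1], [0, x - 7, -1], [0, 1, x - 5]]) + (1)·det([[1, x - 7, -1], [0, 0, -1], [0, 0, x - 5]]) - (0)·det([[1, x - 7, 0], [0, 0, x - 7], [0, 0, 1]]).

Evaluating gives χ_A(x) = x^4 - 24x^3 + 216x^2 - 864x + 1296 = (x - 6)^4.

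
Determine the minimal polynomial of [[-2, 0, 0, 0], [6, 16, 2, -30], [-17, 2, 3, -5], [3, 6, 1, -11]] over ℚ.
The characteristic polynomial factors as (x - 4)(x - 2)^2(x + 2). The minimal polynomial is ∏(x - λ)^{k_λ} where k_λ is the size of the largest Jordan block at λ.

For λ = -2: rank(A + 2I) = 3, and the largest Jordan block has size 1 (the smallest k with rank((A + 2I)^k) = rank((A + 2I)^(k+1))).
For λ = 2: rank(A - 2I) = 3, and the largest Jordan block has size 2 (the smallest k with rank((A - 2I)^k) = rank((A - 2I)^(k+1))).
For λ = 4: rank(A - 4I) = 3, and the largest Jordan block has size 1 (the smallest k with rank((A - 4I)^k) = rank((A - 4I)^(k+1))).

So m_A(x) = (x - 4)(x - 2)^2(x + 2).

m_A(x) = (x - 4)(x - 2)^2(x + 2)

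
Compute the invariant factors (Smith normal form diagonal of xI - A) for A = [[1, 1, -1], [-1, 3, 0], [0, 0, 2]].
The Jordan structure of A has elementary divisors (x - 2)^3. Arranging the block sizes at each eigenvalue in decreasing order and taking row products gives the invariant factors.

Invariant factors (smallest first, each dividing the next): (x - 2)^3.

Check: the last factor (x - 2)^3 is the minimal polynomial, and the product (x - 2)^3 is the characteristic polynomial.

(x - 2)^3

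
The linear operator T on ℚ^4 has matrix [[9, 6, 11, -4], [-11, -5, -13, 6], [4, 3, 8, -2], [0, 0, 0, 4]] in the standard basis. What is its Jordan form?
J = [[4, 1, 0, 0], [0, 4, 1, 0], [0, 0, 4, 0], [0, 0, 0, 4]]

The characteristic polynomial is det(xI - A) = (x - 4)^4, so the eigenvalues are 4 (algebraic multiplicity 4).

For λ = 4: rank(A - 4I) = 2, rank((A - 4I)^2) = 1, rank((A - 4I)^3) = 0. The eigenspace has dimension 4 - 2 = 2, so there are 2 Jordan blocks; the rank sequence gives block sizes [3, 1].

Assembling the blocks gives the Jordan form J above.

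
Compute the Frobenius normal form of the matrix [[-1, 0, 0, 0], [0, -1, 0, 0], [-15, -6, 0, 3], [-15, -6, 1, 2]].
The invariant factors of A (the non-unit diagonal entries of the Smith normal form of xI - A over ℚ[x]) are x + 1, x + 1, (x - 3)(x + 1), each dividing the next. The characteristic polynomial is their product, (x - 3)(x + 1)^3.

The rational canonical form is the block-diagonal matrix of companion matrices C(f_i):
R = [[-1, 0, 0, 0], [0, -1, 0, 0], [0, 0, 0, 3], [0, 0, 1, 2]].

R = [[-1, 0, 0, 0], [0, -1, 0, 0], [0, 0, 0, 3], [0, 0, 1, 2]]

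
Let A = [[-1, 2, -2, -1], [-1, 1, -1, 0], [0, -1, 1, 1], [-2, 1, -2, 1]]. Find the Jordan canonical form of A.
The characteristic polynomial is det(xI - A) = x^2(x - 1)^2, so the eigenvalues are 0 (algebraic multiplicity 2), 1 (algebraic multiplicity 2).

For λ = 0: rank(A) = 3, rank(A^2) = 2. The eigenspace has dimension 4 - 3 = 1, so there is 1 Jordan block; the rank sequence gives block sizes [2].

For λ = 1: rank(A - I) = 3, rank((A - I)^2) = 2. The eigenspace has dimension 4 - 3 = 1, so there is 1 Jordan block; the rank sequence gives block sizes [2].

Assembling the blocks gives the Jordan form J above.

J = [[0, 1, 0, 0], [0, 0, 0, 0], [0, 0, 1, 1], [0, 0, 0, 1]]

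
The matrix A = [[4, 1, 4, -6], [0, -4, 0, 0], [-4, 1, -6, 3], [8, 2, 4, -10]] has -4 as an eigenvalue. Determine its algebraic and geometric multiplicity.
algebraic multiplicity 4, geometric multiplicity 2

The characteristic polynomial is (x + 4)^4, so the factor x + 4 appears with exponent 4: the algebraic multiplicity is 4.

rank(A + 4I) = 2, so the eigenspace has dimension 4 - 2 = 2: the geometric multiplicity is 2.

Since 2 < 4, A is not diagonalizable.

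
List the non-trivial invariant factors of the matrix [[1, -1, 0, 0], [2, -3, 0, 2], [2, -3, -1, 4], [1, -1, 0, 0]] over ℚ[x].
x + 1, x(x + 1)^2

The Jordan structure of A has elementary divisors (x + 1)^2, (x + 1), x. Arranging the block sizes at each eigenvalue in decreasing order and taking row products gives the invariant factors.

Invariant factors (smallest first, each dividing the next): x + 1, x(x + 1)^2.

Check: the last factor x(x + 1)^2 is the minimal polynomial, and the product x(x + 1)^3 is the characteristic polynomial.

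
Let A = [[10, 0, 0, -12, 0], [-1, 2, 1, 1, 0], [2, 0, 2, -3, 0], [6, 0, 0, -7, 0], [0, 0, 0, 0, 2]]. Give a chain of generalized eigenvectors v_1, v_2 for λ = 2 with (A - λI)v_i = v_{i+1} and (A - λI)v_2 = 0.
We seek v_1 ∈ ker((A - 2I)^2) \ ker(A - 2I), then set v_{i+1} = (A - 2I) v_i.

One such chain is v_1 = [[0, 1, 1, 0, 0]]^T, v_2 = [[0, 1, 0, 0, 0]]^T. Check: (A - 2I) v_2 = [[0, 0, 0, 0, 0]]^T = 0.

v_1 = [[0, 1, 1, 0, 0]]^T, v_2 = [[0, 1, 0, 0, 0]]^T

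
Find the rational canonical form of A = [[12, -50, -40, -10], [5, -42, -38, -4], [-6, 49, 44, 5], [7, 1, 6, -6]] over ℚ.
R = [[0, 0, 0, 48], [1, 0, 0, -32], [0, 1, 0, -8], [0, 0, 1, 8]]

The invariant factors of A (the non-unit diagonal entries of the Smith normal form of xI - A over ℚ[x]) are (x - 6)(x - 2)^2(x + 2), each dividing the next. The characteristic polynomial is their product, (x - 6)(x - 2)^2(x + 2).

The rational canonical form is the block-diagonal matrix of companion matrices C(f_i):
R = [[0, 0, 0, 48], [1, 0, 0, -32], [0, 1, 0, -8], [0, 0, 1, 8]].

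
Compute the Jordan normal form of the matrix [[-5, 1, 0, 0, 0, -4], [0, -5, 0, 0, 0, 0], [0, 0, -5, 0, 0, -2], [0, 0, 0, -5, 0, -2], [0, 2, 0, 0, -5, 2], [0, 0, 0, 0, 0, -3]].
J = [[-5, 1, 0, 0, 0, 0], [0, -5, 0, 0, 0, 0], [0, 0, -5, 0, 0, 0], [0, 0, 0, -5, 0, 0], [0, 0, 0, 0, -5, 0], [0, 0, 0, 0, 0, -3]]

The characteristic polynomial is det(xI - A) = (x + 3)(x + 5)^5, so the eigenvalues are -5 (algebraic multiplicity 5), -3 (algebraic multiplicity 1).

For λ = -5: rank(A + 5I) = 2, rank((A + 5I)^2) = 1. The eigenspace has dimension 6 - 2 = 4, so there are 4 Jordan blocks; the rank sequence gives block sizes [2, 1, 1, 1].

For λ = -3: algebraic multiplicity 1 gives one 1×1 block.

Assembling the blocks gives the Jordan form J above.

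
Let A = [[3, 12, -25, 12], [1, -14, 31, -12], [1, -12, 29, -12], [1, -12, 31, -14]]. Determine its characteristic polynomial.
xI - A = [[x - 3, -12, 25, -12], [-1, x + 14, -31, 12], [-1, 12, x - 29, 12], [-1, 12, -31, x + 14]].

Expanding det(xI - A) along the first row:
det(xI - A) = + (x - 3)·det([[x + 14, -31, 12], [12, x - 29, 12], [12, -31, x + 14]]) - (-12)·det([[-1, -31, 12], [-1, x - 29, 12], [-1, -31, x + 14]]) + (25)·det([[-1, x + 14, 12], [-1, 12, 12], [-1, 12, x + 14]]) - (-12)·det([[-1, x + 14, -31], [-1, 12, x - 29], [-1, 12, -31]]).

Evaluating gives χ_A(x) = x^4 - 4x^3 - 12x^2 + 32x + 64 = (x - 4)^2(x + 2)^2.

χ_A(x) = (x - 4)^2(x + 2)^2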